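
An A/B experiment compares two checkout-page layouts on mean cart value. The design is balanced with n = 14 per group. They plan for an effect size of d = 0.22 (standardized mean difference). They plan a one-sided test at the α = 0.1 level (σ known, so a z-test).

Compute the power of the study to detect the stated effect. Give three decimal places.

Power ≈ 0.242

Noncentrality parameter: δ = d·√(n/2) = 0.22 × √(14/2) = 0.5821
Critical value for a one-sided test at α = 0.1: z_α = 1.282.
Power = Φ(δ − 1.282) = Φ(-0.699) = 0.2421.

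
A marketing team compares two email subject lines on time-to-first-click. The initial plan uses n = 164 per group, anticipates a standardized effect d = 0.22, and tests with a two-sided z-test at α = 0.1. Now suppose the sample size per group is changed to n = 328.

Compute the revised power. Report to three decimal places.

With n = 328 per group: δ = d·√(n/2) = 0.22 × √(328/2) = 2.8174. Critical value z_{0.05} = 1.645.
Revised power = Φ(δ − 1.645) + Φ(−δ − 1.645) = Φ(1.173) + Φ(-4.462) = 0.8795 + 0.0000 = 0.8795.

Power ≈ 0.880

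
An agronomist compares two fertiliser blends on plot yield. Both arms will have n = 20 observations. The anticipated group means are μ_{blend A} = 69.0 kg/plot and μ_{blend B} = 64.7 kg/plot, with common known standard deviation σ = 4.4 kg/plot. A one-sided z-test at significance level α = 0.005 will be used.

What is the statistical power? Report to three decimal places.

Power ≈ 0.697

Standardized effect: d = |μ_{blend A} − μ_{blend B}| / σ = |69.0 − 64.7| / 4.4 = 0.9773
Noncentrality parameter: λ = d·√(n/2) = 0.9773 × √(20/2) = 3.0904
One-sided α = 0.005 → critical value z_{0.005} = 2.576.
Power = P(Z > 2.576 − λ) = Φ(0.515) = 0.6966.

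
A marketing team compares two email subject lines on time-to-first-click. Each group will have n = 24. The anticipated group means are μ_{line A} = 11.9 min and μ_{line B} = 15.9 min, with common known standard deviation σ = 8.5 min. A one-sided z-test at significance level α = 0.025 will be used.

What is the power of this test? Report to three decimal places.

Power ≈ 0.371

Standardized effect: d = |μ_{line A} − μ_{line B}| / σ = |11.9 − 15.9| / 8.5 = 0.4706
Noncentrality parameter: δ = d·√(n/2) = 0.4706 × √(24/2) = 1.6302
One-sided α = 0.025 → critical value z_{0.025} = 1.960.
Power = Φ(δ − 1.960) = Φ(-0.330) = 0.3708.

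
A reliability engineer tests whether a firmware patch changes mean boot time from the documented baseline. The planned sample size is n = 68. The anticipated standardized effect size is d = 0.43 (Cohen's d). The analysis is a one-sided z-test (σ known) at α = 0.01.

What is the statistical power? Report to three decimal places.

Power ≈ 0.889

Noncentrality parameter: λ = d·√n = 0.43 × √68 = 3.5459
Critical value for a one-sided test at α = 0.01: z_α = 2.326.
Power = Φ(λ − 2.326) = Φ(1.220) = 0.8887.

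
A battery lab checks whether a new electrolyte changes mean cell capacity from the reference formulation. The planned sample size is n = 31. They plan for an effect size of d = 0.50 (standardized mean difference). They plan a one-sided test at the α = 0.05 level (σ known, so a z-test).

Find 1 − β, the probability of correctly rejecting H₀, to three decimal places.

Power ≈ 0.873

Noncentrality parameter: δ = d·√n = 0.50 × √31 = 2.7839
One-sided α = 0.05 → critical value z_{0.05} = 1.645.
Power = P(Z > 1.645 − δ) = Φ(1.139) = 0.8727.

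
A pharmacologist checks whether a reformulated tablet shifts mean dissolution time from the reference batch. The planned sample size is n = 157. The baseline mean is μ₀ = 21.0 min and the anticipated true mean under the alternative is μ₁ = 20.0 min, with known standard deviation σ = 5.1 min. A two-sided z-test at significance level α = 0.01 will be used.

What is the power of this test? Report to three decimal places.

Standardized effect: d = |μ₁ − μ₀| / σ = |20.0 − 21.0| / 5.1 = 0.1961
Noncentrality parameter: δ = d·√n = 0.1961 × √157 = 2.4569
Two-sided α = 0.01 → critical value z_{0.005} = 2.576.
Power = Φ(δ − 2.576) + Φ(−δ − 2.576) = Φ(-0.119) + Φ(-5.033) = 0.4526 + 0.0000 = 0.4526.

Power ≈ 0.453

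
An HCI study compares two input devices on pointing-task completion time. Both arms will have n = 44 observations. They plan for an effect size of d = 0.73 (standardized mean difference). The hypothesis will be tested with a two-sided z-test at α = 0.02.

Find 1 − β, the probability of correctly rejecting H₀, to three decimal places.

Power ≈ 0.864

Noncentrality parameter: δ = d·√(n/2) = 0.73 × √(44/2) = 3.4240
Two-sided α = 0.02 → critical value z_{0.01} = 2.326.
Power = Φ(δ − 2.326) + Φ(−δ − 2.326) = Φ(1.098) + Φ(-5.750) = 0.8638 + 0.0000 = 0.8638.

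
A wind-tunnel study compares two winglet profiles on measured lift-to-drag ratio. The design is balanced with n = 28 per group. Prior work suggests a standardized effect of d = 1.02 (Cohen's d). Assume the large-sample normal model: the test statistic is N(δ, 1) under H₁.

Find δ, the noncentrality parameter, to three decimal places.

δ ≈ 3.816

The noncentrality parameter scales effect size by the design's sample-size factor: δ = d·√(n/2) = 1.02 × √(28/2) = 3.8165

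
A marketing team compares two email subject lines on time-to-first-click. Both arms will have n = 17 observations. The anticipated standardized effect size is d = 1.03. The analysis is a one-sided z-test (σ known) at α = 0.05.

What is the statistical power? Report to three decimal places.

Power ≈ 0.913

Noncentrality parameter: δ = d·√(n/2) = 1.03 × √(17/2) = 3.0029
Critical value for a one-sided test at α = 0.05: z_α = 1.645.
Power = Φ(δ − 1.645) = Φ(1.358) = 0.9128.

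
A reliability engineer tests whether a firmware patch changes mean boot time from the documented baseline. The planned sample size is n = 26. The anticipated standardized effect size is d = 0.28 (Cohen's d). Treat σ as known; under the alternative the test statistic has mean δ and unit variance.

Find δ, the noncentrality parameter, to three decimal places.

The noncentrality parameter scales effect size by the design's sample-size factor: δ = d·√n = 0.28 × √26 = 1.4277

δ ≈ 1.428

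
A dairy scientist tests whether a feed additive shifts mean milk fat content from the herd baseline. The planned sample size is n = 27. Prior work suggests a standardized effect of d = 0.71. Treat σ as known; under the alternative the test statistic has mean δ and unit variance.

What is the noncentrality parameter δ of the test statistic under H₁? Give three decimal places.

δ ≈ 3.689

δ = d·√n = 0.71 × √27 = 3.6893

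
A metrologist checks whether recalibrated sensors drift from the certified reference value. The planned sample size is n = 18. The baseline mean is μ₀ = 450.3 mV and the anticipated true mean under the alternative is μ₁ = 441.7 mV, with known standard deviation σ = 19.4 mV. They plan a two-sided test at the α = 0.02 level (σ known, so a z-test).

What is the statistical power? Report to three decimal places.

Standardized effect: d = |μ₁ − μ₀| / σ = |441.7 − 450.3| / 19.4 = 0.4433
Noncentrality parameter: δ = d·√n = 0.4433 × √18 = 1.8808
Two-sided α = 0.02 → critical value z_{0.01} = 2.326.
Power = Φ(δ − 2.326) + Φ(−δ − 2.326) = Φ(-0.446) + Φ(-4.207) = 0.3279 + 0.0000 = 0.3280.

Power ≈ 0.328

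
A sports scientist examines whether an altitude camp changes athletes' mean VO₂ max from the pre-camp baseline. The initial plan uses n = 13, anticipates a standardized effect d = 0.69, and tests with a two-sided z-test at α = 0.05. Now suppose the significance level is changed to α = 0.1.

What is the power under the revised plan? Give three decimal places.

δ = d·√n = 0.69 × √13 = 2.4878 (unchanged). New critical value: z_{0.05} = 1.645.
Revised power = Φ(δ − 1.645) + Φ(−δ − 1.645) = Φ(0.843) + Φ(-4.133) = 0.8004 + 0.0000 = 0.8004.

Power ≈ 0.800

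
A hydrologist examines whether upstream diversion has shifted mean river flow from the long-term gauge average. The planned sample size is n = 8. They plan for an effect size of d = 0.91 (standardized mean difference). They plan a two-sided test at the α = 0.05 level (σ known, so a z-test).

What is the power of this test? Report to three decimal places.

Noncentrality parameter: δ = d·√n = 0.91 × √8 = 2.5739
Two-sided α = 0.05 → critical value z_{0.025} = 1.960.
Power = Φ(δ − 1.960) + Φ(−δ − 1.960) = Φ(0.614) + Φ(-4.534) = 0.7304 + 0.0000 = 0.7304.

Power ≈ 0.730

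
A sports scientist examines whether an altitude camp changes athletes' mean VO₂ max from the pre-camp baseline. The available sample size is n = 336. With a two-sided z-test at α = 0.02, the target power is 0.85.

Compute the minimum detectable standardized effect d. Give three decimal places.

Need Φ(δ − 2.326) = 0.85, so δ = 2.326 + 1.036 = 3.363.
(The second rejection-region term Φ(−δ − z_{α/2}) is negligible and dropped.)
δ = d·√n ⇒ d = δ/√n = 3.363/√336 = 0.1835.

d ≈ 0.183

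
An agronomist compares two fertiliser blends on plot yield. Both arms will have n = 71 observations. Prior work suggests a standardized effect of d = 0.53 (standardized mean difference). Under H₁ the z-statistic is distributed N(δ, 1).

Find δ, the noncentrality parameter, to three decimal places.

δ ≈ 3.158

δ = d·√(n/2) = 0.53 × √(71/2) = 3.1578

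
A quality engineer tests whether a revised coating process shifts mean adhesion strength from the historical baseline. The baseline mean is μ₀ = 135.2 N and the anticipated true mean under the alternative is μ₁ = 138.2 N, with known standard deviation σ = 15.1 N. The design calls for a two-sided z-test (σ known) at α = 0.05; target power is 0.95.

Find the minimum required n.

n = 330

Standardized effect: d = |μ₁ − μ₀| / σ = |138.2 − 135.2| / 15.1 = 0.1987
Set Φ(δ − 1.960) = 0.95; then δ − 1.960 = Φ⁻¹(0.95) = 1.645, giving δ = 3.605.
(Ignoring the negligible lower-tail rejection probability gives the usual closed-form inversion.)
δ = d·√n ⇒ n = (δ/d)² = (3.605 / 0.1987)² = 329.21.
Round up to the next whole unit.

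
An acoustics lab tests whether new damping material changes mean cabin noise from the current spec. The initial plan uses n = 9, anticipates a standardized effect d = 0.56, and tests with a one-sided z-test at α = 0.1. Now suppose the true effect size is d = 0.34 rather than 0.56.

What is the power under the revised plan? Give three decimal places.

With d = 0.34: δ = d·√n = 0.34 × √9 = 1.0200. Critical value z_{0.1} = 1.282.
Revised power = Φ(δ − 1.282) = Φ(-0.262) = 0.3968.

Power ≈ 0.397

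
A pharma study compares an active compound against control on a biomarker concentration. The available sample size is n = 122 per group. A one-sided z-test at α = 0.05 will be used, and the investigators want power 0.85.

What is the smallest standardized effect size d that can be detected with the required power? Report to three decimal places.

Required noncentrality: δ = z_{0.05} + z_{0.15} = 1.645 + 1.036 = 2.681.
δ = d·√(n/2) ⇒ d = δ/√(n/2) = 2.681/√(122/2) = 0.3433.

d ≈ 0.343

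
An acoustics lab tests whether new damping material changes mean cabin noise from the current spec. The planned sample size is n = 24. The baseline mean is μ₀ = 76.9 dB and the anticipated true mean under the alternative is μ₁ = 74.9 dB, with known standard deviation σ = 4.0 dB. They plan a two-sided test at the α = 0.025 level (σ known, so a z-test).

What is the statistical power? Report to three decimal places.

Power ≈ 0.582

Standardized effect: d = |μ₁ − μ₀| / σ = |74.9 − 76.9| / 4.0 = 0.5000
Noncentrality parameter: δ = d·√n = 0.5000 × √24 = 2.4495
Two-sided α = 0.025 → critical value z_{0.0125} = 2.241.
Power = Φ(δ − 2.241) + Φ(−δ − 2.241) = Φ(0.208) + Φ(-4.691) = 0.5824 + 0.0000 = 0.5824.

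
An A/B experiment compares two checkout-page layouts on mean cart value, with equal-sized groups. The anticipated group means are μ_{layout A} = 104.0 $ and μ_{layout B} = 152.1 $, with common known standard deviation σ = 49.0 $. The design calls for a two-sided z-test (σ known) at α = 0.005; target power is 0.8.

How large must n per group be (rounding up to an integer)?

n = 28 per group

Standardized effect: d = |μ_{layout A} − μ_{layout B}| / σ = |104.0 − 152.1| / 49.0 = 0.9816
For power 0.8 need Φ(δ − z_{0.0025}) = 0.8, so δ = z_{0.0025} + z_{0.20} = 2.807 + 0.842 = 3.649.
(For δ > 0 the lower-tail rejection region contributes negligibly to power, so the one-term inversion is standard.)
δ = d·√(n/2) ⇒ n = 2(δ/d)² = 2 × (3.649 / 0.9816)² = 27.63.
Rounding up, n = 28 per group.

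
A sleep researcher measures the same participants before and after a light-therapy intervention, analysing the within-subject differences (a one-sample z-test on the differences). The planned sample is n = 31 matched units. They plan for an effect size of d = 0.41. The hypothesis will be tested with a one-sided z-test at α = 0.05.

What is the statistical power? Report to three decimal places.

Power ≈ 0.738

Noncentrality parameter: δ = d·√n = 0.41 × √31 = 2.2828
One-sided α = 0.05 → critical value z_{0.05} = 1.645.
Power = Φ(δ − 1.645) = Φ(0.638) = 0.7382.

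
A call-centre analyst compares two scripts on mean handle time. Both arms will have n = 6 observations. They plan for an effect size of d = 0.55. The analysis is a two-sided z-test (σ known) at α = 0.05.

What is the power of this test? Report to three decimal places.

Power ≈ 0.159

Noncentrality parameter: λ = d·√(n/2) = 0.55 × √(6/2) = 0.9526
Critical value for a two-sided test at α = 0.05: z_{α/2} = 1.960.
Power = Φ(λ − 1.960) + Φ(−λ − 1.960) = Φ(-1.007) + Φ(-2.913) = 0.1569 + 0.0018 = 0.1587.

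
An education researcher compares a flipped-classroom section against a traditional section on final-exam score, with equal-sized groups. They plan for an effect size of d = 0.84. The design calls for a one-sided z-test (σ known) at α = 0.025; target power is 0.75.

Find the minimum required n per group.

Set Φ(δ − 1.960) = 0.75; then δ − 1.960 = Φ⁻¹(0.75) = 0.674, giving δ = 2.634.
δ = d·√(n/2) ⇒ n = 2(δ/d)² = 2 × (2.634 / 0.84)² = 19.67.
Rounding up, n = 20 per group.

n = 20 per group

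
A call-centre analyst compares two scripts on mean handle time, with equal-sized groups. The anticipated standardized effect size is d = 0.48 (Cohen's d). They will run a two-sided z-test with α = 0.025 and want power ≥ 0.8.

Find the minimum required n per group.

n = 83 per group

Set Φ(δ − 2.241) = 0.8; then δ − 2.241 = Φ⁻¹(0.8) = 0.842, giving δ = 3.083.
(Ignoring the negligible lower-tail rejection probability gives the usual closed-form inversion.)
δ = d·√(n/2) ⇒ n = 2(δ/d)² = 2 × (3.083 / 0.48)² = 82.51.
Rounding up, n = 83 per group.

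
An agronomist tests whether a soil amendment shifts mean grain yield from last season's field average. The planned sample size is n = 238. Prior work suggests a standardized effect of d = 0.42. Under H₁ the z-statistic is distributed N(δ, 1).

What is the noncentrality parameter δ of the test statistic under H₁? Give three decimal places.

The noncentrality parameter scales effect size by the design's sample-size factor: δ = d·√n = 0.42 × √238 = 6.4794

δ ≈ 6.479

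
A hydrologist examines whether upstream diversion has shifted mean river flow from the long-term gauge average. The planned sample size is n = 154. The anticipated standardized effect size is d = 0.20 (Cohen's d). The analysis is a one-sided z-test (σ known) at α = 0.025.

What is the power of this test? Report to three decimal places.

Power ≈ 0.699

Noncentrality parameter: δ = d·√n = 0.20 × √154 = 2.4819
One-sided α = 0.025 → critical value z_{0.025} = 1.960.
Power = Φ(δ − 1.960) = Φ(0.522) = 0.6992.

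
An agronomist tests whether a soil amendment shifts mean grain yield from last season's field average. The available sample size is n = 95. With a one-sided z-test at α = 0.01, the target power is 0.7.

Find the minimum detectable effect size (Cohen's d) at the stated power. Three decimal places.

d ≈ 0.292

Need Φ(δ − 2.326) = 0.7, so δ = 2.326 + 0.524 = 2.851.
δ = d·√n ⇒ d = δ/√n = 2.851/√95 = 0.2925.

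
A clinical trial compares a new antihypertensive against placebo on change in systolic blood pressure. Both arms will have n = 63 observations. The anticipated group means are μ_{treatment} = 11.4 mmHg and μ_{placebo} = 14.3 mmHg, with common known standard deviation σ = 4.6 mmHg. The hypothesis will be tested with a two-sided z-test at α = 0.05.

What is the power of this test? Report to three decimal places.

Standardized effect: d = |μ_{treatment} − μ_{placebo}| / σ = |11.4 − 14.3| / 4.6 = 0.6304
Noncentrality parameter: δ = d·√(n/2) = 0.6304 × √(63/2) = 3.5383
Two-sided α = 0.05 → critical value z_{0.025} = 1.960.
Power = Φ(δ − 1.960) + Φ(−δ − 1.960) = Φ(1.578) + Φ(-5.498) = 0.9428 + 0.0000 = 0.9428.

Power ≈ 0.943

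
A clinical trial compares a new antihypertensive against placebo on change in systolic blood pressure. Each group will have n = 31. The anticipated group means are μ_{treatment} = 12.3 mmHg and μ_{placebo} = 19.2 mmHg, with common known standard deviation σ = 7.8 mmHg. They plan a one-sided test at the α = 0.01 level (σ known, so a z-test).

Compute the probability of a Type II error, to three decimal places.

β ≈ 0.124

Standardized effect: d = |μ_{treatment} − μ_{placebo}| / σ = |12.3 − 19.2| / 7.8 = 0.8846
Noncentrality parameter: δ = d·√(n/2) = 0.8846 × √(31/2) = 3.4827
Critical value for a one-sided test at α = 0.01: z_α = 2.326.
Power = Φ(δ − 2.326) = Φ(1.156) = 0.8762.
Type II error: β = 1 − power = 1 − 0.8762 = 0.1238.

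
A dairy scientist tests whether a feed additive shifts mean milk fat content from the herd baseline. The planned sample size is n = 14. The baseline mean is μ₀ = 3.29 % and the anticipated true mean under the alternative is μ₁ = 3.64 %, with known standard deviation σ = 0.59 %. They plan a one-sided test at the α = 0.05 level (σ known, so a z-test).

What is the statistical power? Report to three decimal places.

Standardized effect: d = |μ₁ − μ₀| / σ = |3.64 − 3.29| / 0.59 = 0.5932
Noncentrality parameter: δ = d·√n = 0.5932 × √14 = 2.2196
Critical value for a one-sided test at α = 0.05: z_α = 1.645.
Power = P(Z > 1.645 − δ) = Φ(0.575) = 0.7173.

Power ≈ 0.717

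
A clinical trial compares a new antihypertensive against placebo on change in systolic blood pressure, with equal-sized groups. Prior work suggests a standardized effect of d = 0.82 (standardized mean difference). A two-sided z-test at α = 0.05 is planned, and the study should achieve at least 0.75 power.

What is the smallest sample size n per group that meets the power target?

Set Φ(δ − 1.960) = 0.75; then δ − 1.960 = Φ⁻¹(0.75) = 0.674, giving δ = 2.634.
(The Φ(−δ − z_{α/2}) term is vanishingly small for δ > 0 and is dropped in the standard sample-size formula.)
δ = d·√(n/2) ⇒ n = 2(δ/d)² = 2 × (2.634 / 0.82)² = 20.64.
Round up to the next whole unit.

n = 21 per group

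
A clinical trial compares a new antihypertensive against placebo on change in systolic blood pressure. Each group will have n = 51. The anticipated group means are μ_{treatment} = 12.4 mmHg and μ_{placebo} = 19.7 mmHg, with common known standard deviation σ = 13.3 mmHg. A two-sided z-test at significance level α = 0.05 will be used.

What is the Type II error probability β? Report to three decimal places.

β ≈ 0.208

Standardized effect: d = |μ_{treatment} − μ_{placebo}| / σ = |12.4 − 19.7| / 13.3 = 0.5489
Noncentrality parameter: λ = d·√(n/2) = 0.5489 × √(51/2) = 2.7717
Two-sided α = 0.05 → critical value z_{0.025} = 1.960.
Power = Φ(λ − 1.960) + Φ(−λ − 1.960) = Φ(0.812) + Φ(-4.732) = 0.7915 + 0.0000 = 0.7915.
Type II error: β = 1 − power = 1 − 0.7915 = 0.2085.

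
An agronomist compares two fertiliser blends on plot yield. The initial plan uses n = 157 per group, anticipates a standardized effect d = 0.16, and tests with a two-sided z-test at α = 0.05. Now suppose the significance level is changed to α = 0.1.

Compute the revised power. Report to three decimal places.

Power ≈ 0.411

δ = d·√(n/2) = 0.16 × √(157/2) = 1.4176 (unchanged). New critical value: z_{0.05} = 1.645.
Revised power = Φ(δ − 1.645) + Φ(−δ − 1.645) = Φ(-0.227) + Φ(-3.062) = 0.4101 + 0.0011 = 0.4112.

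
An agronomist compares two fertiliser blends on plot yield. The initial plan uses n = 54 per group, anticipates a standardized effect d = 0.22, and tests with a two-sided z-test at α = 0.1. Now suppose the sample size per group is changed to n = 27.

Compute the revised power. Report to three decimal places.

Power ≈ 0.209

With n = 27 per group: δ = d·√(n/2) = 0.22 × √(27/2) = 0.8083. Critical value z_{0.05} = 1.645.
Revised power = Φ(δ − 1.645) + Φ(−δ − 1.645) = Φ(-0.837) + Φ(-2.453) = 0.2014 + 0.0071 = 0.2085.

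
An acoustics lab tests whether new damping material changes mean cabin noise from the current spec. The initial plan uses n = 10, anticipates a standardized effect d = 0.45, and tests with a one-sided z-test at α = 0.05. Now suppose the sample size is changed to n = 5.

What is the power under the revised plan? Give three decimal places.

Power ≈ 0.262

With n = 5: δ = d·√n = 0.45 × √5 = 1.0062. Critical value z_{0.05} = 1.645.
Revised power = P(Z > 1.645 − δ) = Φ(-0.639) = 0.2615.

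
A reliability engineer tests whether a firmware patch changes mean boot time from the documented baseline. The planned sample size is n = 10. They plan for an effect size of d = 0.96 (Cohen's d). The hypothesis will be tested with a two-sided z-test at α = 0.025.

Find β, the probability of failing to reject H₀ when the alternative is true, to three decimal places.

β ≈ 0.213

Noncentrality parameter: λ = d·√n = 0.96 × √10 = 3.0358
Two-sided α = 0.025 → critical value z_{0.0125} = 2.241.
Power = Φ(λ − 2.241) + Φ(−λ − 2.241) = Φ(0.794) + Φ(-5.277) = 0.7865 + 0.0000 = 0.7865.
Type II error: β = 1 − power = 1 − 0.7865 = 0.2135.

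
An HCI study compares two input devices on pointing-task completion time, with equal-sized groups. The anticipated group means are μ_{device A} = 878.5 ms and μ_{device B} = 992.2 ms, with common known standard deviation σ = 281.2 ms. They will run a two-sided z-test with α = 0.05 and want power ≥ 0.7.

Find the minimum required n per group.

n = 76 per group

Standardized effect: d = |μ_{device A} − μ_{device B}| / σ = |878.5 − 992.2| / 281.2 = 0.4043
Set Φ(δ − 1.960) = 0.7; then δ − 1.960 = Φ⁻¹(0.7) = 0.524, giving δ = 2.484.
(Ignoring the negligible lower-tail rejection probability gives the usual closed-form inversion.)
δ = d·√(n/2) ⇒ n = 2(δ/d)² = 2 × (2.484 / 0.4043)² = 75.50.
Round up to the next whole unit.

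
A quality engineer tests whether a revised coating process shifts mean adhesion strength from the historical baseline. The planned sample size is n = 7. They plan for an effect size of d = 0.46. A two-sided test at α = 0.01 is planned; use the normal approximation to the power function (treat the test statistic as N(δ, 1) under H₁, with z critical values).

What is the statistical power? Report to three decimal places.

Noncentrality parameter: δ = d·√n = 0.46 × √7 = 1.2170
Two-sided α = 0.01 → critical value z_{0.005} = 2.576.
Power = Φ(δ − 2.576) + Φ(−δ − 2.576) = Φ(-1.359) + Φ(-3.793) = 0.0871 + 0.0001 = 0.0872.

Power ≈ 0.087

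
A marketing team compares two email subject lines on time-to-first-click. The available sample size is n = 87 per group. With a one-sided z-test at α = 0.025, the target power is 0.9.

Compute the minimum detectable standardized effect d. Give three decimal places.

d ≈ 0.491

Need Φ(δ − 1.960) = 0.9, so δ = 1.960 + 1.282 = 3.242.
δ = d·√(n/2) ⇒ d = δ/√(n/2) = 3.242/√(87/2) = 0.4915.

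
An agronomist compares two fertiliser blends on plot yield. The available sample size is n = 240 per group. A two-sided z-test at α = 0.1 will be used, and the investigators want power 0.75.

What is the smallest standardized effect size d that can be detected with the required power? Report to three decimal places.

Need Φ(δ − 1.645) = 0.75, so δ = 1.645 + 0.674 = 2.319.
(Lower-tail contribution to power is negligible for δ > 0.)
δ = d·√(n/2) ⇒ d = δ/√(n/2) = 2.319/√(240/2) = 0.2117.

d ≈ 0.212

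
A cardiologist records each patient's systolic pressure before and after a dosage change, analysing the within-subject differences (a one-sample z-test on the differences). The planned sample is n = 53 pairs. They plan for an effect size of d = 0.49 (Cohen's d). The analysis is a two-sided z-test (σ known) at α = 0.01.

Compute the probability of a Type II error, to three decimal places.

Noncentrality parameter: δ = d·√n = 0.49 × √53 = 3.5673
Critical value for a two-sided test at α = 0.01: z_{α/2} = 2.576.
Power = Φ(δ − 2.576) + Φ(−δ − 2.576) = Φ(0.991) + Φ(-6.143) = 0.8393 + 0.0000 = 0.8393.
Type II error: β = 1 − power = 1 − 0.8393 = 0.1607.

β ≈ 0.161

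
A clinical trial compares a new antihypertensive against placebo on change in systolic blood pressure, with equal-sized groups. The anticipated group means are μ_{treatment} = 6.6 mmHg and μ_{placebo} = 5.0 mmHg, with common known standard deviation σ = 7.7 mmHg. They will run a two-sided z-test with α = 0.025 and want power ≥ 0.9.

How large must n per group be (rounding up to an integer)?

Standardized effect: d = |μ_{treatment} − μ_{placebo}| / σ = |6.6 − 5.0| / 7.7 = 0.2078
Set Φ(δ − 2.241) = 0.9; then δ − 2.241 = Φ⁻¹(0.9) = 1.282, giving δ = 3.523.
(For δ > 0 the lower-tail rejection region contributes negligibly to power, so the one-term inversion is standard.)
δ = d·√(n/2) ⇒ n = 2(δ/d)² = 2 × (3.523 / 0.2078)² = 574.89.
Rounding up, n = 575 per group.

n = 575 per group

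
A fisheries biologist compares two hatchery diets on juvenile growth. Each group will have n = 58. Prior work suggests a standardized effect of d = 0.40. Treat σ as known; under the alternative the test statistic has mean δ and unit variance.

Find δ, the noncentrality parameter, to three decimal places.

δ ≈ 2.154

δ = d·√(n/2) = 0.40 × √(58/2) = 2.1541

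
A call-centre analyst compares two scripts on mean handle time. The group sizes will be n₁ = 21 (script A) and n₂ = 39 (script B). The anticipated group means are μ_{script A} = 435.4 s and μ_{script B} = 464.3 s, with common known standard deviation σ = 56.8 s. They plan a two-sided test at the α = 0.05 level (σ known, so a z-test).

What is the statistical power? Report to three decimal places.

Standardized effect: d = |μ_{script A} − μ_{script B}| / σ = |435.4 − 464.3| / 56.8 = 0.5088
Noncentrality parameter: δ = d / √(1/n₁ + 1/n₂) = 0.5088 / √(1/21 + 1/39) = 1.8798
Two-sided α = 0.05 → critical value z_{0.025} = 1.960.
Power = Φ(δ − 1.960) + Φ(−δ − 1.960) = Φ(-0.080) + Φ(-3.840) = 0.4681 + 0.0001 = 0.4681.

Power ≈ 0.468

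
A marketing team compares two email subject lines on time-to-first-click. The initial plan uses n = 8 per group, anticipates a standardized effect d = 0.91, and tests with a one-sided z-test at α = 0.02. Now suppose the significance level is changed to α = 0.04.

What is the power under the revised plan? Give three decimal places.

δ = d·√(n/2) = 0.91 × √(8/2) = 1.8200 (unchanged). New critical value: z_{0.04} = 1.751.
Revised power = Φ(δ − 1.751) = Φ(0.069) = 0.5276.

Power ≈ 0.528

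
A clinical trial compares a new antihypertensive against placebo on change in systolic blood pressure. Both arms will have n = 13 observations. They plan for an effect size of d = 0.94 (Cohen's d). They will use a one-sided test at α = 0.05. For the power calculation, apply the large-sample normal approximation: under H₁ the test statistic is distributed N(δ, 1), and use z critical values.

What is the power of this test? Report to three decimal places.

Noncentrality parameter: λ = d·√(n/2) = 0.94 × √(13/2) = 2.3965
One-sided α = 0.05 → critical value z_{0.05} = 1.645.
Power = Φ(λ − 1.645) = Φ(0.752) = 0.7739.

Power ≈ 0.774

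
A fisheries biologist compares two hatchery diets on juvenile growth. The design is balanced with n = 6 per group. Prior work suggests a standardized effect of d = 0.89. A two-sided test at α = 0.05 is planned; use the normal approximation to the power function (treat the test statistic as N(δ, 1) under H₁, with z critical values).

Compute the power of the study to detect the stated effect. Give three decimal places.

Power ≈ 0.338

Noncentrality parameter: λ = d·√(n/2) = 0.89 × √(6/2) = 1.5415
Two-sided α = 0.05 → critical value z_{0.025} = 1.960.
Power = Φ(λ − 1.960) + Φ(−λ − 1.960) = Φ(-0.418) + Φ(-3.501) = 0.3378 + 0.0002 = 0.3380.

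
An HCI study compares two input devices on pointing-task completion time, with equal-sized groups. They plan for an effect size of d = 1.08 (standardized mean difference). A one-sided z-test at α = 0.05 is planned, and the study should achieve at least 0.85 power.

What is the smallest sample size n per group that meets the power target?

n = 13 per group

For power 0.85 need Φ(δ − z_{0.05}) = 0.85, so δ = z_{0.05} + z_{0.15} = 1.645 + 1.036 = 2.681.
δ = d·√(n/2) ⇒ n = 2(δ/d)² = 2 × (2.681 / 1.08)² = 12.33.
Round up to the next whole unit.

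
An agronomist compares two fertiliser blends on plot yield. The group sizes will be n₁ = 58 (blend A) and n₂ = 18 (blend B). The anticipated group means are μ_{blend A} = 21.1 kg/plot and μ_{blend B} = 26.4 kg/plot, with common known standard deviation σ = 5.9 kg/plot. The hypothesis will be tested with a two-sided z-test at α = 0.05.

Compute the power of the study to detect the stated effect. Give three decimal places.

Standardized effect: d = |μ_{blend A} − μ_{blend B}| / σ = |21.1 − 26.4| / 5.9 = 0.8983
Noncentrality parameter: δ = d / √(1/n₁ + 1/n₂) = 0.8983 / √(1/58 + 1/18) = 3.3294
Two-sided α = 0.05 → critical value z_{0.025} = 1.960.
Power = Φ(δ − 1.960) + Φ(−δ − 1.960) = Φ(1.369) + Φ(-5.289) = 0.9146 + 0.0000 = 0.9146.

Power ≈ 0.915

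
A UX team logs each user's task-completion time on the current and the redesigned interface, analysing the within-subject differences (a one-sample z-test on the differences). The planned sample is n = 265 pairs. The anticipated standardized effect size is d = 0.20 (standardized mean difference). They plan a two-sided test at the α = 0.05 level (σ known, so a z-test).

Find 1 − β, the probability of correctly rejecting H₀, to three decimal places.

Power ≈ 0.902

Noncentrality parameter: δ = d·√n = 0.20 × √265 = 3.2558
Critical value for a two-sided test at α = 0.05: z_{α/2} = 1.960.
Power = Φ(δ − 1.960) + Φ(−δ − 1.960) = Φ(1.296) + Φ(-5.216) = 0.9025 + 0.0000 = 0.9025.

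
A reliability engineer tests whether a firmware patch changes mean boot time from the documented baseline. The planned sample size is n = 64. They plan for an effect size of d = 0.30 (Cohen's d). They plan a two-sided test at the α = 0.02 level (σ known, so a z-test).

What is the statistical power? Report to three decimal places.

Noncentrality parameter: δ = d·√n = 0.30 × √64 = 2.4000
Two-sided α = 0.02 → critical value z_{0.01} = 2.326.
Power = Φ(δ − 2.326) + Φ(−δ − 2.326) = Φ(0.074) + Φ(-4.726) = 0.5294 + 0.0000 = 0.5294.

Power ≈ 0.529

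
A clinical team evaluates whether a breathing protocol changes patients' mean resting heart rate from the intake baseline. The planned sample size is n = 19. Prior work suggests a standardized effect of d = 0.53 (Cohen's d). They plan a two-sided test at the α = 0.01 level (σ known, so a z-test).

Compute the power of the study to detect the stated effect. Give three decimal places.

Power ≈ 0.395

Noncentrality parameter: δ = d·√n = 0.53 × √19 = 2.3102
Two-sided α = 0.01 → critical value z_{0.005} = 2.576.
Power = Φ(δ − 2.576) + Φ(−δ − 2.576) = Φ(-0.266) + Φ(-4.886) = 0.3953 + 0.0000 = 0.3953.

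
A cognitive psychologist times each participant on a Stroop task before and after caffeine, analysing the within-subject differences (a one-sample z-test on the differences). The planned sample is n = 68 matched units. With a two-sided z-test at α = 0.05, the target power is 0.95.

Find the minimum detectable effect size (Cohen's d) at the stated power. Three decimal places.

Need Φ(δ − 1.960) = 0.95, so δ = 1.960 + 1.645 = 3.605.
(Lower-tail contribution to power is negligible for δ > 0.)
δ = d·√n ⇒ d = δ/√n = 3.605/√68 = 0.4371.

d ≈ 0.437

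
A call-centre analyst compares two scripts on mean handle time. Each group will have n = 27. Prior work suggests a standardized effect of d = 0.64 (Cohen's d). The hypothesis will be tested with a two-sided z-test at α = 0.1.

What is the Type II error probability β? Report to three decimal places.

Noncentrality parameter: δ = d·√(n/2) = 0.64 × √(27/2) = 2.3515
Critical value for a two-sided test at α = 0.1: z_{α/2} = 1.645.
Power = Φ(δ − 1.645) + Φ(−δ − 1.645) = Φ(0.707) + Φ(-3.996) = 0.7601 + 0.0000 = 0.7601.
Type II error: β = 1 − power = 1 − 0.7601 = 0.2399.

β ≈ 0.240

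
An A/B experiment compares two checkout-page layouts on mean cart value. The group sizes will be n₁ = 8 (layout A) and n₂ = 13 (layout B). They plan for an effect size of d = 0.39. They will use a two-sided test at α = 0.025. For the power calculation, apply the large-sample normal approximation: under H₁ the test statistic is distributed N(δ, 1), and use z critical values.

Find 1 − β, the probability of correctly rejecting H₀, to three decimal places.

Noncentrality parameter: δ = d / √(1/n₁ + 1/n₂) = 0.39 / √(1/8 + 1/13) = 0.8679
Critical value for a two-sided test at α = 0.025: z_{α/2} = 2.241.
Power = Φ(δ − 2.241) + Φ(−δ − 2.241) = Φ(-1.373) + Φ(-3.109) = 0.0848 + 0.0009 = 0.0857.

Power ≈ 0.086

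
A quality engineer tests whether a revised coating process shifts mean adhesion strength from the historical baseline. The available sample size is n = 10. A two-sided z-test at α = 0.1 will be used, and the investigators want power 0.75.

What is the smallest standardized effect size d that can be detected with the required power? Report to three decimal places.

d ≈ 0.733

Need Φ(δ − 1.645) = 0.75, so δ = 1.645 + 0.674 = 2.319.
(The second rejection-region term Φ(−δ − z_{α/2}) is negligible and dropped.)
δ = d·√n ⇒ d = δ/√n = 2.319/√10 = 0.7334.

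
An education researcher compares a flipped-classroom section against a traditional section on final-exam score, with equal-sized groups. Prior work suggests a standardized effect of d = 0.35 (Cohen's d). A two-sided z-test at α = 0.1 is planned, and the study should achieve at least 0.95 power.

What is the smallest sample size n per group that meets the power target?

Set Φ(δ − 1.645) = 0.95; then δ − 1.645 = Φ⁻¹(0.95) = 1.645, giving δ = 3.290.
(Ignoring the negligible lower-tail rejection probability gives the usual closed-form inversion.)
δ = d·√(n/2) ⇒ n = 2(δ/d)² = 2 × (3.290 / 0.35)² = 176.69.
Round up to the next whole unit.

n = 177 per group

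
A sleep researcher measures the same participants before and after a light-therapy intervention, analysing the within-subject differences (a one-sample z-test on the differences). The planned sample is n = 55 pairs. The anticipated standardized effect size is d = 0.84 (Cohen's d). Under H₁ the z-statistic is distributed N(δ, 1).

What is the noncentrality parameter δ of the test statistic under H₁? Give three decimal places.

δ ≈ 6.230

δ = d·√n = 0.84 × √55 = 6.2296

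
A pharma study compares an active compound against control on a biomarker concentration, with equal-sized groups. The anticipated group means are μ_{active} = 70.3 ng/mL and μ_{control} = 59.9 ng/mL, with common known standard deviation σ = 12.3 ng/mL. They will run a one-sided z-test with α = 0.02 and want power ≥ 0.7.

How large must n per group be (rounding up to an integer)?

n = 19 per group

Standardized effect: d = |μ_{active} − μ_{control}| / σ = |70.3 − 59.9| / 12.3 = 0.8455
For power 0.7 need Φ(δ − z_{0.02}) = 0.7, so δ = z_{0.02} + z_{0.30} = 2.054 + 0.524 = 2.578.
δ = d·√(n/2) ⇒ n = 2(δ/d)² = 2 × (2.578 / 0.8455)² = 18.59.
Rounding up, n = 19 per group.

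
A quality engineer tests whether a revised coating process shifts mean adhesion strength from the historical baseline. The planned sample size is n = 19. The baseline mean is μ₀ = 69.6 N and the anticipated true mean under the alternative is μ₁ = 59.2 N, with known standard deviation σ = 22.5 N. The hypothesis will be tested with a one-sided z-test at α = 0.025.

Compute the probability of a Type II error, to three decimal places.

β ≈ 0.478

Standardized effect: d = |μ₁ − μ₀| / σ = |59.2 − 69.6| / 22.5 = 0.4622
Noncentrality parameter: δ = d·√n = 0.4622 × √19 = 2.0148
One-sided α = 0.025 → critical value z_{0.025} = 1.960.
Power = Φ(δ − 1.960) = Φ(0.055) = 0.5219.
Type II error: β = 1 − power = 1 − 0.5219 = 0.4781.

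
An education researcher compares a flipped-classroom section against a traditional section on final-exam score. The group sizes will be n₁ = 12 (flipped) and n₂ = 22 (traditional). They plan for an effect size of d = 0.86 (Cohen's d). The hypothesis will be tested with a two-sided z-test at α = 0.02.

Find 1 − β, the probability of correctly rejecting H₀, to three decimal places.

Power ≈ 0.528

Noncentrality parameter: δ = d / √(1/n₁ + 1/n₂) = 0.86 / √(1/12 + 1/22) = 2.3964
Critical value for a two-sided test at α = 0.02: z_{α/2} = 2.326.
Power = Φ(δ − 2.326) + Φ(−δ − 2.326) = Φ(0.070) + Φ(-4.723) = 0.5279 + 0.0000 = 0.5279.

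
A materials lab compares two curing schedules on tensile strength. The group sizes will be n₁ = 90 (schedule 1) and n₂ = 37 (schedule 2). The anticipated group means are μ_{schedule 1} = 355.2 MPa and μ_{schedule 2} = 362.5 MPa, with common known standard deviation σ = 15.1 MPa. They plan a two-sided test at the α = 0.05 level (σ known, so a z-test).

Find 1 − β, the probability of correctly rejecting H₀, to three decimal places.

Power ≈ 0.697

Standardized effect: d = |μ_{schedule 1} − μ_{schedule 2}| / σ = |355.2 − 362.5| / 15.1 = 0.4834
Noncentrality parameter: δ = d / √(1/n₁ + 1/n₂) = 0.4834 / √(1/90 + 1/37) = 2.4755
Critical value for a two-sided test at α = 0.05: z_{α/2} = 1.960.
Power = Φ(δ − 1.960) + Φ(−δ − 1.960) = Φ(0.516) + Φ(-4.435) = 0.6969 + 0.0000 = 0.6969.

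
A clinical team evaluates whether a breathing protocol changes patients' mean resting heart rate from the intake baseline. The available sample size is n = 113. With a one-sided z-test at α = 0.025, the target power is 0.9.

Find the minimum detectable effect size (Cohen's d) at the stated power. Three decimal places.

Need Φ(δ − 1.960) = 0.9, so δ = 1.960 + 1.282 = 3.242.
δ = d·√n ⇒ d = δ/√n = 3.242/√113 = 0.3049.

d ≈ 0.305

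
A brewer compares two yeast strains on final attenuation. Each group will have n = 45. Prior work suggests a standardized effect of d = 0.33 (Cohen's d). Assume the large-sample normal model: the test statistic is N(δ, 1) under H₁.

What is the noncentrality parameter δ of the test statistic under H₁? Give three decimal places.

δ ≈ 1.565

δ = d·√(n/2) = 0.33 × √(45/2) = 1.5653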